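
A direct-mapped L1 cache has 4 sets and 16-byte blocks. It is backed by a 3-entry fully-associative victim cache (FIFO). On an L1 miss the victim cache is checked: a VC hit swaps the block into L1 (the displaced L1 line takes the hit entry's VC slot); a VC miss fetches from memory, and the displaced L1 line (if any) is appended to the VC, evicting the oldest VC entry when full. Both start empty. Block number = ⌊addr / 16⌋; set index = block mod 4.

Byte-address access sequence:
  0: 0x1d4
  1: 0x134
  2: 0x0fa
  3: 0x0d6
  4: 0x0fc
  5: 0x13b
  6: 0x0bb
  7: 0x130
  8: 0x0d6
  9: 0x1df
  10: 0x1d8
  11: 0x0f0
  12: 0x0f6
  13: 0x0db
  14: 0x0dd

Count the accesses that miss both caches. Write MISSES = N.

  [0] addr=0x1d4 blk=29 s=1: MISS | VC []
  [1] addr=0x134 blk=19 s=3: MISS | VC []
  [2] addr=0xfa blk=15 s=3: MISS | VC [19]
  [3] addr=0xd6 blk=13 s=1: MISS | VC [19, 29]
  [4] addr=0xfc blk=15 s=3: L1-HIT | VC [19, 29]
  [5] addr=0x13b blk=19 s=3: VC-HIT | VC [15, 29]
  [6] addr=0xbb blk=11 s=3: MISS | VC [15, 29, 19]
  [7] addr=0x130 blk=19 s=3: VC-HIT | VC [15, 29, 11]
  [8] addr=0xd6 blk=13 s=1: L1-HIT | VC [15, 29, 11]
  [9] addr=0x1df blk=29 s=1: VC-HIT | VC [15, 13, 11]
  [10] addr=0x1d8 blk=29 s=1: L1-HIT | VC [15, 13, 11]
  [11] addr=0xf0 blk=15 s=3: VC-HIT | VC [19, 13, 11]
  [12] addr=0xf6 blk=15 s=3: L1-HIT | VC [19, 13, 11]
  [13] addr=0xdb blk=13 s=1: VC-HIT | VC [19, 29, 11]
  [14] addr=0xdd blk=13 s=1: L1-HIT | VC [19, 29, 11]

MISSES = 5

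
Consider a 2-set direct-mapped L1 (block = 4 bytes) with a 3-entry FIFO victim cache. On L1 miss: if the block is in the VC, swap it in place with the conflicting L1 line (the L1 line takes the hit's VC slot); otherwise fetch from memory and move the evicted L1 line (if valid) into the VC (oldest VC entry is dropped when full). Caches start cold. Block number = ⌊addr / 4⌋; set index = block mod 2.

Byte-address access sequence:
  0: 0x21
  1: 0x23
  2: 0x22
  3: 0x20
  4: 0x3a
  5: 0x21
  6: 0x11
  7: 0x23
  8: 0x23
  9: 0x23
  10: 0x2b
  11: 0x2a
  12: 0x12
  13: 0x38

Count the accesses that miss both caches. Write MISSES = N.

MISSES = 4

0: 0x21 (blk 8, set 0) → MISS  vc=[]
1: 0x23 (blk 8, set 0) → L1-HIT  vc=[]
2: 0x22 (blk 8, set 0) → L1-HIT  vc=[]
3: 0x20 (blk 8, set 0) → L1-HIT  vc=[]
4: 0x3a (blk 14, set 0) → MISS  vc=[8]
5: 0x21 (blk 8, set 0) → VC-HIT  vc=[14]
6: 0x11 (blk 4, set 0) → MISS  vc=[14, 8]
7: 0x23 (blk 8, set 0) → VC-HIT  vc=[14, 4]
8: 0x23 (blk 8, set 0) → L1-HIT  vc=[14, 4]
9: 0x23 (blk 8, set 0) → L1-HIT  vc=[14, 4]
10: 0x2b (blk 10, set 0) → MISS  vc=[14, 4, 8]
11: 0x2a (blk 10, set 0) → L1-HIT  vc=[14, 4, 8]
12: 0x12 (blk 4, set 0) → VC-HIT  vc=[14, 10, 8]
13: 0x38 (blk 14, set 0) → VC-HIT  vc=[4, 10, 8]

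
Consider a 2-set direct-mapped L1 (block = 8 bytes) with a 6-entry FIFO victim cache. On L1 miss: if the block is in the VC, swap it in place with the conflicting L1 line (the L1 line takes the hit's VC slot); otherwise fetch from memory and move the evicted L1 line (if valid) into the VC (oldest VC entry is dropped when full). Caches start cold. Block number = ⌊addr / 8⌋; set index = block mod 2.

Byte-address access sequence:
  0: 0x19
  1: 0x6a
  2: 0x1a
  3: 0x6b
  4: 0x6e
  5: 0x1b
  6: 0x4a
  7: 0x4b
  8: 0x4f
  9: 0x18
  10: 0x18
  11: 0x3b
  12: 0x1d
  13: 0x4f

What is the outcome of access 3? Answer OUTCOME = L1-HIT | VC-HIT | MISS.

  [0] addr=0x19 blk=3 s=1: MISS | VC []
  [1] addr=0x6a blk=13 s=1: MISS | VC [3]
  [2] addr=0x1a blk=3 s=1: VC-HIT | VC [13]
  [3] addr=0x6b blk=13 s=1: VC-HIT | VC [3]
  [4] addr=0x6e blk=13 s=1: L1-HIT | VC [3]
  [5] addr=0x1b blk=3 s=1: VC-HIT | VC [13]
  [6] addr=0x4a blk=9 s=1: MISS | VC [13, 3]
  [7] addr=0x4b blk=9 s=1: L1-HIT | VC [13, 3]
  [8] addr=0x4f blk=9 s=1: L1-HIT | VC [13, 3]
  [9] addr=0x18 blk=3 s=1: VC-HIT | VC [13, 9]
  [10] addr=0x18 blk=3 s=1: L1-HIT | VC [13, 9]
  [11] addr=0x3b blk=7 s=1: MISS | VC [13, 9, 3]
  [12] addr=0x1d blk=3 s=1: VC-HIT | VC [13, 9, 7]
  [13] addr=0x4f blk=9 s=1: VC-HIT | VC [13, 3, 7]

OUTCOME = VC-HIT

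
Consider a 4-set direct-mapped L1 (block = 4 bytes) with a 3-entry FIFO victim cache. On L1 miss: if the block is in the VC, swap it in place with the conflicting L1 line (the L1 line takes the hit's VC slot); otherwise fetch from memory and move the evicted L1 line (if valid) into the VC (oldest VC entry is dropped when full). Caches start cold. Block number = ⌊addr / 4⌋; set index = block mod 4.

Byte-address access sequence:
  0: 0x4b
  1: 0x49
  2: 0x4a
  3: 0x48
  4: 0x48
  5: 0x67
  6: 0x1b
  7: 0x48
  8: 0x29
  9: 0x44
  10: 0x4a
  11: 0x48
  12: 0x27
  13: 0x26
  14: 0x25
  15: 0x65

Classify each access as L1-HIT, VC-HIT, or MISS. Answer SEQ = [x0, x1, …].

0: 0x4b (blk 18, set 2) → MISS  vc=[]
1: 0x49 (blk 18, set 2) → L1-HIT  vc=[]
2: 0x4a (blk 18, set 2) → L1-HIT  vc=[]
3: 0x48 (blk 18, set 2) → L1-HIT  vc=[]
4: 0x48 (blk 18, set 2) → L1-HIT  vc=[]
5: 0x67 (blk 25, set 1) → MISS  vc=[]
6: 0x1b (blk 6, set 2) → MISS  vc=[18]
7: 0x48 (blk 18, set 2) → VC-HIT  vc=[6]
8: 0x29 (blk 10, set 2) → MISS  vc=[6, 18]
9: 0x44 (blk 17, set 1) → MISS  vc=[6, 18, 25]
10: 0x4a (blk 18, set 2) → VC-HIT  vc=[6, 10, 25]
11: 0x48 (blk 18, set 2) → L1-HIT  vc=[6, 10, 25]
12: 0x27 (blk 9, set 1) → MISS  vc=[10, 25, 17]
13: 0x26 (blk 9, set 1) → L1-HIT  vc=[10, 25, 17]
14: 0x25 (blk 9, set 1) → L1-HIT  vc=[10, 25, 17]
15: 0x65 (blk 25, set 1) → VC-HIT  vc=[10, 9, 17]

SEQ = [MISS, L1-HIT, L1-HIT, L1-HIT, L1-HIT, MISS, MISS, VC-HIT, MISS, MISS, VC-HIT, L1-HIT, MISS, L1-HIT, L1-HIT, VC-HIT]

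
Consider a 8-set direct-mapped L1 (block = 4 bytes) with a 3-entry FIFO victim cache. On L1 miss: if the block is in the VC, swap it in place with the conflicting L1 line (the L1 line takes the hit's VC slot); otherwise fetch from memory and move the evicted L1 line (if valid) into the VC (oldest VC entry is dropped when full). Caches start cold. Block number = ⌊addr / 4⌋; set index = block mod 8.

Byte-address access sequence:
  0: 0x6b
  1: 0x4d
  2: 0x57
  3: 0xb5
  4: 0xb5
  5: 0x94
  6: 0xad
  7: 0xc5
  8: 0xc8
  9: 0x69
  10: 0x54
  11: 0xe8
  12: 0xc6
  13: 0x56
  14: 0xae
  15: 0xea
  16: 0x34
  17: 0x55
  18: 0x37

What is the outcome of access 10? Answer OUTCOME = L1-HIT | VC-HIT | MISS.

0: 0x6b (blk 26, set 2) → MISS  vc=[]
1: 0x4d (blk 19, set 3) → MISS  vc=[]
2: 0x57 (blk 21, set 5) → MISS  vc=[]
3: 0xb5 (blk 45, set 5) → MISS  vc=[21]
4: 0xb5 (blk 45, set 5) → L1-HIT  vc=[21]
5: 0x94 (blk 37, set 5) → MISS  vc=[21, 45]
6: 0xad (blk 43, set 3) → MISS  vc=[21, 45, 19]
7: 0xc5 (blk 49, set 1) → MISS  vc=[21, 45, 19]
8: 0xc8 (blk 50, set 2) → MISS  vc=[45, 19, 26]
9: 0x69 (blk 26, set 2) → VC-HIT  vc=[45, 19, 50]
10: 0x54 (blk 21, set 5) → MISS  vc=[19, 50, 37]
11: 0xe8 (blk 58, set 2) → MISS  vc=[50, 37, 26]
12: 0xc6 (blk 49, set 1) → L1-HIT  vc=[50, 37, 26]
13: 0x56 (blk 21, set 5) → L1-HIT  vc=[50, 37, 26]
14: 0xae (blk 43, set 3) → L1-HIT  vc=[50, 37, 26]
15: 0xea (blk 58, set 2) → L1-HIT  vc=[50, 37, 26]
16: 0x34 (blk 13, set 5) → MISS  vc=[37, 26, 21]
17: 0x55 (blk 21, set 5) → VC-HIT  vc=[37, 26, 13]
18: 0x37 (blk 13, set 5) → VC-HIT  vc=[37, 26, 21]

OUTCOME = MISS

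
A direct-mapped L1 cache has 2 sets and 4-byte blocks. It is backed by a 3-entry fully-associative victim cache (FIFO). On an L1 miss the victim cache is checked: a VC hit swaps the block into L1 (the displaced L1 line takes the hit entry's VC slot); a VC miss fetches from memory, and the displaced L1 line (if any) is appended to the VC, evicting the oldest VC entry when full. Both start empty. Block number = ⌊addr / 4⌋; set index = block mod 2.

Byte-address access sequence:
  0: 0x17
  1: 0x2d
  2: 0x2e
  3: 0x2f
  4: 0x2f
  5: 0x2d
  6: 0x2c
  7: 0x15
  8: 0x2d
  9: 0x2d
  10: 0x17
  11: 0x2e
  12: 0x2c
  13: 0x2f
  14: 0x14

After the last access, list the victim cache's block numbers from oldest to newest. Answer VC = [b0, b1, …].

VC = [11]

0: 0x17 (blk 5, set 1) → MISS  vc=[]
1: 0x2d (blk 11, set 1) → MISS  vc=[5]
2: 0x2e (blk 11, set 1) → L1-HIT  vc=[5]
3: 0x2f (blk 11, set 1) → L1-HIT  vc=[5]
4: 0x2f (blk 11, set 1) → L1-HIT  vc=[5]
5: 0x2d (blk 11, set 1) → L1-HIT  vc=[5]
6: 0x2c (blk 11, set 1) → L1-HIT  vc=[5]
7: 0x15 (blk 5, set 1) → VC-HIT  vc=[11]
8: 0x2d (blk 11, set 1) → VC-HIT  vc=[5]
9: 0x2d (blk 11, set 1) → L1-HIT  vc=[5]
10: 0x17 (blk 5, set 1) → VC-HIT  vc=[11]
11: 0x2e (blk 11, set 1) → VC-HIT  vc=[5]
12: 0x2c (blk 11, set 1) → L1-HIT  vc=[5]
13: 0x2f (blk 11, set 1) → L1-HIT  vc=[5]
14: 0x14 (blk 5, set 1) → VC-HIT  vc=[11]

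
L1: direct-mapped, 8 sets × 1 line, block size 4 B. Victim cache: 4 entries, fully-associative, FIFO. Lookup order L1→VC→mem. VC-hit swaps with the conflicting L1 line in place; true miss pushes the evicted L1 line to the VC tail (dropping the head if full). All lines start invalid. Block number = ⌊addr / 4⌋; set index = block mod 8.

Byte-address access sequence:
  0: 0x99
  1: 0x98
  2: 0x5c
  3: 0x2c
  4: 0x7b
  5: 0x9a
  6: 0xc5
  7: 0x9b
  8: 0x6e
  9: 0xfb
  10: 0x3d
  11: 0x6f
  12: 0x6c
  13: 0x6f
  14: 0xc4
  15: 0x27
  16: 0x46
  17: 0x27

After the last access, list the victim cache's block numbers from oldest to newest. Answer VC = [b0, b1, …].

#0 0x99→b38/s6 MISS; vc=[]
#1 0x98→b38/s6 L1-HIT; vc=[]
#2 0x5c→b23/s7 MISS; vc=[]
#3 0x2c→b11/s3 MISS; vc=[]
#4 0x7b→b30/s6 MISS; vc=[38]
#5 0x9a→b38/s6 VC-HIT; vc=[30]
#6 0xc5→b49/s1 MISS; vc=[30]
#7 0x9b→b38/s6 L1-HIT; vc=[30]
#8 0x6e→b27/s3 MISS; vc=[30,11]
#9 0xfb→b62/s6 MISS; vc=[30,11,38]
#10 0x3d→b15/s7 MISS; vc=[30,11,38,23]
#11 0x6f→b27/s3 L1-HIT; vc=[30,11,38,23]
#12 0x6c→b27/s3 L1-HIT; vc=[30,11,38,23]
#13 0x6f→b27/s3 L1-HIT; vc=[30,11,38,23]
#14 0xc4→b49/s1 L1-HIT; vc=[30,11,38,23]
#15 0x27→b9/s1 MISS; vc=[11,38,23,49]
#16 0x46→b17/s1 MISS; vc=[38,23,49,9]
#17 0x27→b9/s1 VC-HIT; vc=[38,23,49,17]

VC = [38, 23, 49, 17]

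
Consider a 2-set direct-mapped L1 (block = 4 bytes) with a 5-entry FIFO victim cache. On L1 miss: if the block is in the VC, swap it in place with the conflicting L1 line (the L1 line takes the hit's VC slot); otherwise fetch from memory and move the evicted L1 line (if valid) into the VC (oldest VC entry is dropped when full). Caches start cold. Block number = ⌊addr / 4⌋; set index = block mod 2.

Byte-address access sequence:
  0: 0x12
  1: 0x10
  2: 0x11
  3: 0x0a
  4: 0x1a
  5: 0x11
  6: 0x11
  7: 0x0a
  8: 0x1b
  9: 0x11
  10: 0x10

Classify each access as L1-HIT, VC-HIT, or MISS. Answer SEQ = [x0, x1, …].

  [0] addr=0x12 blk=4 s=0: MISS | VC []
  [1] addr=0x10 blk=4 s=0: L1-HIT | VC []
  [2] addr=0x11 blk=4 s=0: L1-HIT | VC []
  [3] addr=0xa blk=2 s=0: MISS | VC [4]
  [4] addr=0x1a blk=6 s=0: MISS | VC [4, 2]
  [5] addr=0x11 blk=4 s=0: VC-HIT | VC [6, 2]
  [6] addr=0x11 blk=4 s=0: L1-HIT | VC [6, 2]
  [7] addr=0xa blk=2 s=0: VC-HIT | VC [6, 4]
  [8] addr=0x1b blk=6 s=0: VC-HIT | VC [2, 4]
  [9] addr=0x11 blk=4 s=0: VC-HIT | VC [2, 6]
  [10] addr=0x10 blk=4 s=0: L1-HIT | VC [2, 6]

SEQ = [MISS, L1-HIT, L1-HIT, MISS, MISS, VC-HIT, L1-HIT, VC-HIT, VC-HIT, VC-HIT, L1-HIT]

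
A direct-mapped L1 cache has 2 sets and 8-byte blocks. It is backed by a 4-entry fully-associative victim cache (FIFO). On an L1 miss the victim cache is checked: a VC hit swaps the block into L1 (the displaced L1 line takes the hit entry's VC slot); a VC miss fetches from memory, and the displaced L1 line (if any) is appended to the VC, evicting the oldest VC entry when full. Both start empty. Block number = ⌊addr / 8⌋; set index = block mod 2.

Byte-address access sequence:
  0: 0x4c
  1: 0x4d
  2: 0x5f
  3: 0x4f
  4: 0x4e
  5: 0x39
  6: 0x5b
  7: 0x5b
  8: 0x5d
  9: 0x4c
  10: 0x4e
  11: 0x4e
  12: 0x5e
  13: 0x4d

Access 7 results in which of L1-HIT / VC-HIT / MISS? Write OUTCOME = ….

#0 0x4c→b9/s1 MISS; vc=[]
#1 0x4d→b9/s1 L1-HIT; vc=[]
#2 0x5f→b11/s1 MISS; vc=[9]
#3 0x4f→b9/s1 VC-HIT; vc=[11]
#4 0x4e→b9/s1 L1-HIT; vc=[11]
#5 0x39→b7/s1 MISS; vc=[11,9]
#6 0x5b→b11/s1 VC-HIT; vc=[7,9]
#7 0x5b→b11/s1 L1-HIT; vc=[7,9]
#8 0x5d→b11/s1 L1-HIT; vc=[7,9]
#9 0x4c→b9/s1 VC-HIT; vc=[7,11]
#10 0x4e→b9/s1 L1-HIT; vc=[7,11]
#11 0x4e→b9/s1 L1-HIT; vc=[7,11]
#12 0x5e→b11/s1 VC-HIT; vc=[7,9]
#13 0x4d→b9/s1 VC-HIT; vc=[7,11]

OUTCOME = L1-HIT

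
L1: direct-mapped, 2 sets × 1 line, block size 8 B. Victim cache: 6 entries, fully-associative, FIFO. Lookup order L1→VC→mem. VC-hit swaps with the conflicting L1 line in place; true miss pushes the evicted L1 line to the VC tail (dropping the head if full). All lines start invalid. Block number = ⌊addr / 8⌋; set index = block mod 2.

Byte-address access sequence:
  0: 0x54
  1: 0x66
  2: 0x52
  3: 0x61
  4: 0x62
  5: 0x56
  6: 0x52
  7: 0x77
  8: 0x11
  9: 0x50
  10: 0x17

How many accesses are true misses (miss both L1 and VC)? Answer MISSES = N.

#0 0x54→b10/s0 MISS; vc=[]
#1 0x66→b12/s0 MISS; vc=[10]
#2 0x52→b10/s0 VC-HIT; vc=[12]
#3 0x61→b12/s0 VC-HIT; vc=[10]
#4 0x62→b12/s0 L1-HIT; vc=[10]
#5 0x56→b10/s0 VC-HIT; vc=[12]
#6 0x52→b10/s0 L1-HIT; vc=[12]
#7 0x77→b14/s0 MISS; vc=[12,10]
#8 0x11→b2/s0 MISS; vc=[12,10,14]
#9 0x50→b10/s0 VC-HIT; vc=[12,2,14]
#10 0x17→b2/s0 VC-HIT; vc=[12,10,14]

MISSES = 4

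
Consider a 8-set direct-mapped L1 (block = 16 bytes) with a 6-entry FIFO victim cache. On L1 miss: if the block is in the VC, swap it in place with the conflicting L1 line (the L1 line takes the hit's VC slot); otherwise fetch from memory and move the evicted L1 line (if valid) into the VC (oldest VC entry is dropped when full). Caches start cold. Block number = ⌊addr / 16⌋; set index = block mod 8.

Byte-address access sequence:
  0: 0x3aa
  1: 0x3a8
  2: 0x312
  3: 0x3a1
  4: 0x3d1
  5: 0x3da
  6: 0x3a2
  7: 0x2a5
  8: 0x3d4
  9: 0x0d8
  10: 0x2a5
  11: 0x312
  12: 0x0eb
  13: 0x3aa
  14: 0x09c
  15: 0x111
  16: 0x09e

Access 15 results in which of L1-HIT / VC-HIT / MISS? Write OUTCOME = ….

OUTCOME = MISS

0: 0x3aa (blk 58, set 2) → MISS  vc=[]
1: 0x3a8 (blk 58, set 2) → L1-HIT  vc=[]
2: 0x312 (blk 49, set 1) → MISS  vc=[]
3: 0x3a1 (blk 58, set 2) → L1-HIT  vc=[]
4: 0x3d1 (blk 61, set 5) → MISS  vc=[]
5: 0x3da (blk 61, set 5) → L1-HIT  vc=[]
6: 0x3a2 (blk 58, set 2) → L1-HIT  vc=[]
7: 0x2a5 (blk 42, set 2) → MISS  vc=[58]
8: 0x3d4 (blk 61, set 5) → L1-HIT  vc=[58]
9: 0xd8 (blk 13, set 5) → MISS  vc=[58, 61]
10: 0x2a5 (blk 42, set 2) → L1-HIT  vc=[58, 61]
11: 0x312 (blk 49, set 1) → L1-HIT  vc=[58, 61]
12: 0xeb (blk 14, set 6) → MISS  vc=[58, 61]
13: 0x3aa (blk 58, set 2) → VC-HIT  vc=[42, 61]
14: 0x9c (blk 9, set 1) → MISS  vc=[42, 61, 49]
15: 0x111 (blk 17, set 1) → MISS  vc=[42, 61, 49, 9]
16: 0x9e (blk 9, set 1) → VC-HIT  vc=[42, 61, 49, 17]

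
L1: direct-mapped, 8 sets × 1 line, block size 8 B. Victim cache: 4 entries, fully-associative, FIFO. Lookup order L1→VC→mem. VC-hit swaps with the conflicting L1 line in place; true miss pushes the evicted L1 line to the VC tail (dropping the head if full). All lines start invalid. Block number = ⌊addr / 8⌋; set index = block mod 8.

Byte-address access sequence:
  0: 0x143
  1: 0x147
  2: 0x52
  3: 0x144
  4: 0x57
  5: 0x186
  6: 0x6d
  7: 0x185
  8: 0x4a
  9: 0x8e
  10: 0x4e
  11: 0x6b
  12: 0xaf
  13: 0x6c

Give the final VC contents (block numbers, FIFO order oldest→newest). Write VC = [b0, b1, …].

VC = [40, 17, 21]

0: 0x143 (blk 40, set 0) → MISS  vc=[]
1: 0x147 (blk 40, set 0) → L1-HIT  vc=[]
2: 0x52 (blk 10, set 2) → MISS  vc=[]
3: 0x144 (blk 40, set 0) → L1-HIT  vc=[]
4: 0x57 (blk 10, set 2) → L1-HIT  vc=[]
5: 0x186 (blk 48, set 0) → MISS  vc=[40]
6: 0x6d (blk 13, set 5) → MISS  vc=[40]
7: 0x185 (blk 48, set 0) → L1-HIT  vc=[40]
8: 0x4a (blk 9, set 1) → MISS  vc=[40]
9: 0x8e (blk 17, set 1) → MISS  vc=[40, 9]
10: 0x4e (blk 9, set 1) → VC-HIT  vc=[40, 17]
11: 0x6b (blk 13, set 5) → L1-HIT  vc=[40, 17]
12: 0xaf (blk 21, set 5) → MISS  vc=[40, 17, 13]
13: 0x6c (blk 13, set 5) → VC-HIT  vc=[40, 17, 21]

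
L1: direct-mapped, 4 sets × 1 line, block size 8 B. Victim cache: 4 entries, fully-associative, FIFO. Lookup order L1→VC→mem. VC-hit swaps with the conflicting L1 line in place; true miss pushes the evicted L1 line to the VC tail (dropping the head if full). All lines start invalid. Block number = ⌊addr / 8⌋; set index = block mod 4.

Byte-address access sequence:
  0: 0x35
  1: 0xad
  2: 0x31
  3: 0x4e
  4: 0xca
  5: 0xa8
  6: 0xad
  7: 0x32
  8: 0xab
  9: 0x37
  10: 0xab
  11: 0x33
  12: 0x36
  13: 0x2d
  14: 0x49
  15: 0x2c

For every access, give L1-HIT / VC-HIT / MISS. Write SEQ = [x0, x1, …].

SEQ = [MISS, MISS, L1-HIT, MISS, MISS, VC-HIT, L1-HIT, L1-HIT, L1-HIT, L1-HIT, L1-HIT, L1-HIT, L1-HIT, MISS, VC-HIT, VC-HIT]

#0 0x35→b6/s2 MISS; vc=[]
#1 0xad→b21/s1 MISS; vc=[]
#2 0x31→b6/s2 L1-HIT; vc=[]
#3 0x4e→b9/s1 MISS; vc=[21]
#4 0xca→b25/s1 MISS; vc=[21,9]
#5 0xa8→b21/s1 VC-HIT; vc=[25,9]
#6 0xad→b21/s1 L1-HIT; vc=[25,9]
#7 0x32→b6/s2 L1-HIT; vc=[25,9]
#8 0xab→b21/s1 L1-HIT; vc=[25,9]
#9 0x37→b6/s2 L1-HIT; vc=[25,9]
#10 0xab→b21/s1 L1-HIT; vc=[25,9]
#11 0x33→b6/s2 L1-HIT; vc=[25,9]
#12 0x36→b6/s2 L1-HIT; vc=[25,9]
#13 0x2d→b5/s1 MISS; vc=[25,9,21]
#14 0x49→b9/s1 VC-HIT; vc=[25,5,21]
#15 0x2c→b5/s1 VC-HIT; vc=[25,9,21]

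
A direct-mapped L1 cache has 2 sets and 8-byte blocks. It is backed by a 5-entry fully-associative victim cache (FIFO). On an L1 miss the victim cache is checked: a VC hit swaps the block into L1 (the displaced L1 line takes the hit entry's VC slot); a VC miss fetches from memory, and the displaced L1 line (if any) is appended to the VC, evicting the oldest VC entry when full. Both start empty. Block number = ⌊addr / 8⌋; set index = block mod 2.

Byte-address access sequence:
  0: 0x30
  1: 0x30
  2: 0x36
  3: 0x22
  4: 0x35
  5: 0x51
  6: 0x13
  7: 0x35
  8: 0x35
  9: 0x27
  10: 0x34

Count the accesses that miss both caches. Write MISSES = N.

MISSES = 4

0: 0x30 (blk 6, set 0) → MISS  vc=[]
1: 0x30 (blk 6, set 0) → L1-HIT  vc=[]
2: 0x36 (blk 6, set 0) → L1-HIT  vc=[]
3: 0x22 (blk 4, set 0) → MISS  vc=[6]
4: 0x35 (blk 6, set 0) → VC-HIT  vc=[4]
5: 0x51 (blk 10, set 0) → MISS  vc=[4, 6]
6: 0x13 (blk 2, set 0) → MISS  vc=[4, 6, 10]
7: 0x35 (blk 6, set 0) → VC-HIT  vc=[4, 2, 10]
8: 0x35 (blk 6, set 0) → L1-HIT  vc=[4, 2, 10]
9: 0x27 (blk 4, set 0) → VC-HIT  vc=[6, 2, 10]
10: 0x34 (blk 6, set 0) → VC-HIT  vc=[4, 2, 10]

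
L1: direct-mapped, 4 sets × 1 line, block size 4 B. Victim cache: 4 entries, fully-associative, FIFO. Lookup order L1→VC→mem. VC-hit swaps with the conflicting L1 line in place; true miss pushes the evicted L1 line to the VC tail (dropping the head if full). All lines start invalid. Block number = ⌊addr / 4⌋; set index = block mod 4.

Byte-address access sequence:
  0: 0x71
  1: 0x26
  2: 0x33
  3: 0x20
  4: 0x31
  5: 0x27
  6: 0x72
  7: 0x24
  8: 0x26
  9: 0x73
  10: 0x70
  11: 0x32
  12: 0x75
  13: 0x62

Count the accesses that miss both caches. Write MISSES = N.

MISSES = 6

  [0] addr=0x71 blk=28 s=0: MISS | VC []
  [1] addr=0x26 blk=9 s=1: MISS | VC []
  [2] addr=0x33 blk=12 s=0: MISS | VC [28]
  [3] addr=0x20 blk=8 s=0: MISS | VC [28, 12]
  [4] addr=0x31 blk=12 s=0: VC-HIT | VC [28, 8]
  [5] addr=0x27 blk=9 s=1: L1-HIT | VC [28, 8]
  [6] addr=0x72 blk=28 s=0: VC-HIT | VC [12, 8]
  [7] addr=0x24 blk=9 s=1: L1-HIT | VC [12, 8]
  [8] addr=0x26 blk=9 s=1: L1-HIT | VC [12, 8]
  [9] addr=0x73 blk=28 s=0: L1-HIT | VC [12, 8]
  [10] addr=0x70 blk=28 s=0: L1-HIT | VC [12, 8]
  [11] addr=0x32 blk=12 s=0: VC-HIT | VC [28, 8]
  [12] addr=0x75 blk=29 s=1: MISS | VC [28, 8, 9]
  [13] addr=0x62 blk=24 s=0: MISS | VC [28, 8, 9, 12]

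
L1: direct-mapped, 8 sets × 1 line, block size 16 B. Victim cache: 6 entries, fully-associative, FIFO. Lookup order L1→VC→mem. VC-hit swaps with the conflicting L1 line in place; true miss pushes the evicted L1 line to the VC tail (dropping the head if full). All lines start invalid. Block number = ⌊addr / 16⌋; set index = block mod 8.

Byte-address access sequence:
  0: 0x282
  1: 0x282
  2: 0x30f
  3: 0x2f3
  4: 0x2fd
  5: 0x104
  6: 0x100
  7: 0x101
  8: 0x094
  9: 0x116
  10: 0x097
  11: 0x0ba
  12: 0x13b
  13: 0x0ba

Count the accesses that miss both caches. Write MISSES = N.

0: 0x282 (blk 40, set 0) → MISS  vc=[]
1: 0x282 (blk 40, set 0) → L1-HIT  vc=[]
2: 0x30f (blk 48, set 0) → MISS  vc=[40]
3: 0x2f3 (blk 47, set 7) → MISS  vc=[40]
4: 0x2fd (blk 47, set 7) → L1-HIT  vc=[40]
5: 0x104 (blk 16, set 0) → MISS  vc=[40, 48]
6: 0x100 (blk 16, set 0) → L1-HIT  vc=[40, 48]
7: 0x101 (blk 16, set 0) → L1-HIT  vc=[40, 48]
8: 0x94 (blk 9, set 1) → MISS  vc=[40, 48]
9: 0x116 (blk 17, set 1) → MISS  vc=[40, 48, 9]
10: 0x97 (blk 9, set 1) → VC-HIT  vc=[40, 48, 17]
11: 0xba (blk 11, set 3) → MISS  vc=[40, 48, 17]
12: 0x13b (blk 19, set 3) → MISS  vc=[40, 48, 17, 11]
13: 0xba (blk 11, set 3) → VC-HIT  vc=[40, 48, 17, 19]

MISSES = 8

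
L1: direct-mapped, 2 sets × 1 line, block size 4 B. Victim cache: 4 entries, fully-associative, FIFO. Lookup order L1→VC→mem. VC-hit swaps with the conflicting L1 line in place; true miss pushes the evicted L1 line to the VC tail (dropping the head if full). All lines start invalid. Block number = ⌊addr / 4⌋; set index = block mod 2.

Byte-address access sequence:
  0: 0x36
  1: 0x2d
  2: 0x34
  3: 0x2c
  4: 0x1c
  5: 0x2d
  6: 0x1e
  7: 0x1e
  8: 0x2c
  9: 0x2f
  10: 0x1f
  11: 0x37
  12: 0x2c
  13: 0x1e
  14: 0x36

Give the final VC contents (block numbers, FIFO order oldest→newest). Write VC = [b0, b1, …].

  [0] addr=0x36 blk=13 s=1: MISS | VC []
  [1] addr=0x2d blk=11 s=1: MISS | VC [13]
  [2] addr=0x34 blk=13 s=1: VC-HIT | VC [11]
  [3] addr=0x2c blk=11 s=1: VC-HIT | VC [13]
  [4] addr=0x1c blk=7 s=1: MISS | VC [13, 11]
  [5] addr=0x2d blk=11 s=1: VC-HIT | VC [13, 7]
  [6] addr=0x1e blk=7 s=1: VC-HIT | VC [13, 11]
  [7] addr=0x1e blk=7 s=1: L1-HIT | VC [13, 11]
  [8] addr=0x2c blk=11 s=1: VC-HIT | VC [13, 7]
  [9] addr=0x2f blk=11 s=1: L1-HIT | VC [13, 7]
  [10] addr=0x1f blk=7 s=1: VC-HIT | VC [13, 11]
  [11] addr=0x37 blk=13 s=1: VC-HIT | VC [7, 11]
  [12] addr=0x2c blk=11 s=1: VC-HIT | VC [7, 13]
  [13] addr=0x1e blk=7 s=1: VC-HIT | VC [11, 13]
  [14] addr=0x36 blk=13 s=1: VC-HIT | VC [11, 7]

VC = [11, 7]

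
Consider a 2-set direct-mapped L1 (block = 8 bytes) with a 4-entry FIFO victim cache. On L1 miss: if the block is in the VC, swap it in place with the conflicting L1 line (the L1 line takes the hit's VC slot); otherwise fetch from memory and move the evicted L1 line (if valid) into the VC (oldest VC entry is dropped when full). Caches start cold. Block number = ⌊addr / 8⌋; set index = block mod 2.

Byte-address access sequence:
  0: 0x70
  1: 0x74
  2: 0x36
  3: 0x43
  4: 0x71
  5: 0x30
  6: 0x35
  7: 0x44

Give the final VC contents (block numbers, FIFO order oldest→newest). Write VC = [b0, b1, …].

0: 0x70 (blk 14, set 0) → MISS  vc=[]
1: 0x74 (blk 14, set 0) → L1-HIT  vc=[]
2: 0x36 (blk 6, set 0) → MISS  vc=[14]
3: 0x43 (blk 8, set 0) → MISS  vc=[14, 6]
4: 0x71 (blk 14, set 0) → VC-HIT  vc=[8, 6]
5: 0x30 (blk 6, set 0) → VC-HIT  vc=[8, 14]
6: 0x35 (blk 6, set 0) → L1-HIT  vc=[8, 14]
7: 0x44 (blk 8, set 0) → VC-HIT  vc=[6, 14]

VC = [6, 14]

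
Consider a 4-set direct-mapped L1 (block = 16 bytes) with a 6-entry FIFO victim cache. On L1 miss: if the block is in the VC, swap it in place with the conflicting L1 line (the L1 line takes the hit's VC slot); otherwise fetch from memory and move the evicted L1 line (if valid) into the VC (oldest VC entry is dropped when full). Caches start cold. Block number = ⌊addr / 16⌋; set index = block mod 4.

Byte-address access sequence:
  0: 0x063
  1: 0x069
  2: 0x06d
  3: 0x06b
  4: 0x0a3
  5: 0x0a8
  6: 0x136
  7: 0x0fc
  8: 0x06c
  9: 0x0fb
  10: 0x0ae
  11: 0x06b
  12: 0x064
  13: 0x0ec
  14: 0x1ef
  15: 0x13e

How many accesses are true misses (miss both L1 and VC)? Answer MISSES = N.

#0 0x63→b6/s2 MISS; vc=[]
#1 0x69→b6/s2 L1-HIT; vc=[]
#2 0x6d→b6/s2 L1-HIT; vc=[]
#3 0x6b→b6/s2 L1-HIT; vc=[]
#4 0xa3→b10/s2 MISS; vc=[6]
#5 0xa8→b10/s2 L1-HIT; vc=[6]
#6 0x136→b19/s3 MISS; vc=[6]
#7 0xfc→b15/s3 MISS; vc=[6,19]
#8 0x6c→b6/s2 VC-HIT; vc=[10,19]
#9 0xfb→b15/s3 L1-HIT; vc=[10,19]
#10 0xae→b10/s2 VC-HIT; vc=[6,19]
#11 0x6b→b6/s2 VC-HIT; vc=[10,19]
#12 0x64→b6/s2 L1-HIT; vc=[10,19]
#13 0xec→b14/s2 MISS; vc=[10,19,6]
#14 0x1ef→b30/s2 MISS; vc=[10,19,6,14]
#15 0x13e→b19/s3 VC-HIT; vc=[10,15,6,14]

MISSES = 6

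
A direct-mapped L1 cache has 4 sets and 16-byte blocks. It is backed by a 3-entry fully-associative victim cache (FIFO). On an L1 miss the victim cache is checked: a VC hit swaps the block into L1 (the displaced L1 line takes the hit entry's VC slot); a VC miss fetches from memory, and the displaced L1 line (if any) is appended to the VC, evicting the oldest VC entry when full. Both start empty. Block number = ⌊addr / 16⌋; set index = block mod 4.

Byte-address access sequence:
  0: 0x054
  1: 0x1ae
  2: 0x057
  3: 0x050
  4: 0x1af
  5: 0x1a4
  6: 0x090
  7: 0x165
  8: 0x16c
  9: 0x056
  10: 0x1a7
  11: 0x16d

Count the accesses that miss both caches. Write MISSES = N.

0: 0x54 (blk 5, set 1) → MISS  vc=[]
1: 0x1ae (blk 26, set 2) → MISS  vc=[]
2: 0x57 (blk 5, set 1) → L1-HIT  vc=[]
3: 0x50 (blk 5, set 1) → L1-HIT  vc=[]
4: 0x1af (blk 26, set 2) → L1-HIT  vc=[]
5: 0x1a4 (blk 26, set 2) → L1-HIT  vc=[]
6: 0x90 (blk 9, set 1) → MISS  vc=[5]
7: 0x165 (blk 22, set 2) → MISS  vc=[5, 26]
8: 0x16c (blk 22, set 2) → L1-HIT  vc=[5, 26]
9: 0x56 (blk 5, set 1) → VC-HIT  vc=[9, 26]
10: 0x1a7 (blk 26, set 2) → VC-HIT  vc=[9, 22]
11: 0x16d (blk 22, set 2) → VC-HIT  vc=[9, 26]

MISSES = 4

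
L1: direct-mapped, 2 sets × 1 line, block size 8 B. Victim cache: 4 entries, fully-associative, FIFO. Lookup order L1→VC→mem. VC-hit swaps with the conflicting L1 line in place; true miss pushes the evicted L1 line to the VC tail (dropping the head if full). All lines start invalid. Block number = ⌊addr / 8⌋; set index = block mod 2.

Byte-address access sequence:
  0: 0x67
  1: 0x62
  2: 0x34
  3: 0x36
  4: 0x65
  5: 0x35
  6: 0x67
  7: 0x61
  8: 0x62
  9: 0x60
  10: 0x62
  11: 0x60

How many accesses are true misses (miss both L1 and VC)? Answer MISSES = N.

MISSES = 2

#0 0x67→b12/s0 MISS; vc=[]
#1 0x62→b12/s0 L1-HIT; vc=[]
#2 0x34→b6/s0 MISS; vc=[12]
#3 0x36→b6/s0 L1-HIT; vc=[12]
#4 0x65→b12/s0 VC-HIT; vc=[6]
#5 0x35→b6/s0 VC-HIT; vc=[12]
#6 0x67→b12/s0 VC-HIT; vc=[6]
#7 0x61→b12/s0 L1-HIT; vc=[6]
#8 0x62→b12/s0 L1-HIT; vc=[6]
#9 0x60→b12/s0 L1-HIT; vc=[6]
#10 0x62→b12/s0 L1-HIT; vc=[6]
#11 0x60→b12/s0 L1-HIT; vc=[6]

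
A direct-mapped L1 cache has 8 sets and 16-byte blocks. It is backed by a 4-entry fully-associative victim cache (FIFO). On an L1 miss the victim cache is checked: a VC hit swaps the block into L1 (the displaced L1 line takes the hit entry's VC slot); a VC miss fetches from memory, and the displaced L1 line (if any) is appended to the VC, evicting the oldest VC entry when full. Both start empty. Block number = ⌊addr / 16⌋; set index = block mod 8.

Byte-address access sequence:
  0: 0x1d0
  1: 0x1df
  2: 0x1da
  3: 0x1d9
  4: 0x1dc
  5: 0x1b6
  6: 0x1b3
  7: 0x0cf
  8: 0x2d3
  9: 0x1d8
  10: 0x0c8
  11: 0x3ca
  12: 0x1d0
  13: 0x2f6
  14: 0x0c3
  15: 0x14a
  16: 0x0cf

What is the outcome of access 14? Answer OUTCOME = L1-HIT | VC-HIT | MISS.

OUTCOME = VC-HIT

0: 0x1d0 (blk 29, set 5) → MISS  vc=[]
1: 0x1df (blk 29, set 5) → L1-HIT  vc=[]
2: 0x1da (blk 29, set 5) → L1-HIT  vc=[]
3: 0x1d9 (blk 29, set 5) → L1-HIT  vc=[]
4: 0x1dc (blk 29, set 5) → L1-HIT  vc=[]
5: 0x1b6 (blk 27, set 3) → MISS  vc=[]
6: 0x1b3 (blk 27, set 3) → L1-HIT  vc=[]
7: 0xcf (blk 12, set 4) → MISS  vc=[]
8: 0x2d3 (blk 45, set 5) → MISS  vc=[29]
9: 0x1d8 (blk 29, set 5) → VC-HIT  vc=[45]
10: 0xc8 (blk 12, set 4) → L1-HIT  vc=[45]
11: 0x3ca (blk 60, set 4) → MISS  vc=[45, 12]
12: 0x1d0 (blk 29, set 5) → L1-HIT  vc=[45, 12]
13: 0x2f6 (blk 47, set 7) → MISS  vc=[45, 12]
14: 0xc3 (blk 12, set 4) → VC-HIT  vc=[45, 60]
15: 0x14a (blk 20, set 4) → MISS  vc=[45, 60, 12]
16: 0xcf (blk 12, set 4) → VC-HIT  vc=[45, 60, 20]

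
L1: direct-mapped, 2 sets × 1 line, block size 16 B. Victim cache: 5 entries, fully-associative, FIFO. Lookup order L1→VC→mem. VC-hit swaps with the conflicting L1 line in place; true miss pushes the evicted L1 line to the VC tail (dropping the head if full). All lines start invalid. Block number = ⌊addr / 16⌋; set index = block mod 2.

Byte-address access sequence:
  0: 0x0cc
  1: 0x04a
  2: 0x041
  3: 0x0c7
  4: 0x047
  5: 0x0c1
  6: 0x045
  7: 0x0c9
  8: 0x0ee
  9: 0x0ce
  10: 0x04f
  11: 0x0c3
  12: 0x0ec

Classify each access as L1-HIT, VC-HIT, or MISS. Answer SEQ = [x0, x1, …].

SEQ = [MISS, MISS, L1-HIT, VC-HIT, VC-HIT, VC-HIT, VC-HIT, VC-HIT, MISS, VC-HIT, VC-HIT, VC-HIT, VC-HIT]

0: 0xcc (blk 12, set 0) → MISS  vc=[]
1: 0x4a (blk 4, set 0) → MISS  vc=[12]
2: 0x41 (blk 4, set 0) → L1-HIT  vc=[12]
3: 0xc7 (blk 12, set 0) → VC-HIT  vc=[4]
4: 0x47 (blk 4, set 0) → VC-HIT  vc=[12]
5: 0xc1 (blk 12, set 0) → VC-HIT  vc=[4]
6: 0x45 (blk 4, set 0) → VC-HIT  vc=[12]
7: 0xc9 (blk 12, set 0) → VC-HIT  vc=[4]
8: 0xee (blk 14, set 0) → MISS  vc=[4, 12]
9: 0xce (blk 12, set 0) → VC-HIT  vc=[4, 14]
10: 0x4f (blk 4, set 0) → VC-HIT  vc=[12, 14]
11: 0xc3 (blk 12, set 0) → VC-HIT  vc=[4, 14]
12: 0xec (blk 14, set 0) → VC-HIT  vc=[4, 12]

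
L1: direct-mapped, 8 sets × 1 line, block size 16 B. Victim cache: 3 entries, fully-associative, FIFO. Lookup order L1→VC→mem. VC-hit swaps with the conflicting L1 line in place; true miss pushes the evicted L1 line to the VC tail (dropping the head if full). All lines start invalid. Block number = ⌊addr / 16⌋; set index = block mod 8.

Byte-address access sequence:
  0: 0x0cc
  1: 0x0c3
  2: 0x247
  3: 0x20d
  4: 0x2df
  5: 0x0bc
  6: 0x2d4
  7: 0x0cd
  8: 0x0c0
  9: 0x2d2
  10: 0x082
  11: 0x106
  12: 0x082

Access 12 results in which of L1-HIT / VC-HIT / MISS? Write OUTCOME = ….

0: 0xcc (blk 12, set 4) → MISS  vc=[]
1: 0xc3 (blk 12, set 4) → L1-HIT  vc=[]
2: 0x247 (blk 36, set 4) → MISS  vc=[12]
3: 0x20d (blk 32, set 0) → MISS  vc=[12]
4: 0x2df (blk 45, set 5) → MISS  vc=[12]
5: 0xbc (blk 11, set 3) → MISS  vc=[12]
6: 0x2d4 (blk 45, set 5) → L1-HIT  vc=[12]
7: 0xcd (blk 12, set 4) → VC-HIT  vc=[36]
8: 0xc0 (blk 12, set 4) → L1-HIT  vc=[36]
9: 0x2d2 (blk 45, set 5) → L1-HIT  vc=[36]
10: 0x82 (blk 8, set 0) → MISS  vc=[36, 32]
11: 0x106 (blk 16, set 0) → MISS  vc=[36, 32, 8]
12: 0x82 (blk 8, set 0) → VC-HIT  vc=[36, 32, 16]

OUTCOME = VC-HIT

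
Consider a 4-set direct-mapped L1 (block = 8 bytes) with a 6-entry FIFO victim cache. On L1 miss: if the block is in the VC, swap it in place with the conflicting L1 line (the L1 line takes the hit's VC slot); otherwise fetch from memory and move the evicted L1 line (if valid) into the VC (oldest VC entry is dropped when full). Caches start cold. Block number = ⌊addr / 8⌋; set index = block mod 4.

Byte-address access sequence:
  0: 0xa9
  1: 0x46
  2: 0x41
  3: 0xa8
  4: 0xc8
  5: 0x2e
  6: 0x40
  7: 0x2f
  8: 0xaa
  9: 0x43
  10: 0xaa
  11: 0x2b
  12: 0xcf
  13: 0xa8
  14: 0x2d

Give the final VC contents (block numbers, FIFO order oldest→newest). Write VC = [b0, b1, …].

VC = [25, 21]

#0 0xa9→b21/s1 MISS; vc=[]
#1 0x46→b8/s0 MISS; vc=[]
#2 0x41→b8/s0 L1-HIT; vc=[]
#3 0xa8→b21/s1 L1-HIT; vc=[]
#4 0xc8→b25/s1 MISS; vc=[21]
#5 0x2e→b5/s1 MISS; vc=[21,25]
#6 0x40→b8/s0 L1-HIT; vc=[21,25]
#7 0x2f→b5/s1 L1-HIT; vc=[21,25]
#8 0xaa→b21/s1 VC-HIT; vc=[5,25]
#9 0x43→b8/s0 L1-HIT; vc=[5,25]
#10 0xaa→b21/s1 L1-HIT; vc=[5,25]
#11 0x2b→b5/s1 VC-HIT; vc=[21,25]
#12 0xcf→b25/s1 VC-HIT; vc=[21,5]
#13 0xa8→b21/s1 VC-HIT; vc=[25,5]
#14 0x2d→b5/s1 VC-HIT; vc=[25,21]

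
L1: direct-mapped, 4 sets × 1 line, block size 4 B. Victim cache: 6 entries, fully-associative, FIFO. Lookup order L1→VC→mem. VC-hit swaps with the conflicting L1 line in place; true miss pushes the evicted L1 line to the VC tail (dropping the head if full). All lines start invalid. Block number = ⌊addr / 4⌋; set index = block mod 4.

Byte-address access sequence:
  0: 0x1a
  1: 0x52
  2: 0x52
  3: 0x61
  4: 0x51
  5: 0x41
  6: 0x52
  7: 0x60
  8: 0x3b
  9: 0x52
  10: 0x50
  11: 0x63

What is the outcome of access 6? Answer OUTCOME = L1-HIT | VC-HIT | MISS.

#0 0x1a→b6/s2 MISS; vc=[]
#1 0x52→b20/s0 MISS; vc=[]
#2 0x52→b20/s0 L1-HIT; vc=[]
#3 0x61→b24/s0 MISS; vc=[20]
#4 0x51→b20/s0 VC-HIT; vc=[24]
#5 0x41→b16/s0 MISS; vc=[24,20]
#6 0x52→b20/s0 VC-HIT; vc=[24,16]
#7 0x60→b24/s0 VC-HIT; vc=[20,16]
#8 0x3b→b14/s2 MISS; vc=[20,16,6]
#9 0x52→b20/s0 VC-HIT; vc=[24,16,6]
#10 0x50→b20/s0 L1-HIT; vc=[24,16,6]
#11 0x63→b24/s0 VC-HIT; vc=[20,16,6]

OUTCOME = VC-HIT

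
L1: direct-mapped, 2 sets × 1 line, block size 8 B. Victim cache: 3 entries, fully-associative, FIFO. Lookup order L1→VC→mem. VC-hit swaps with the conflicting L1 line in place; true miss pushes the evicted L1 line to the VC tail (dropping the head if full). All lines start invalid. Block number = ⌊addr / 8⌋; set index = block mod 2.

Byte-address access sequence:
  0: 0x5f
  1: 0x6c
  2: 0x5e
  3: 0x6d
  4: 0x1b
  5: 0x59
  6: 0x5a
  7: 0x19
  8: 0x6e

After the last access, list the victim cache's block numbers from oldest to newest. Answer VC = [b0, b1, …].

VC = [11, 3]

0: 0x5f (blk 11, set 1) → MISS  vc=[]
1: 0x6c (blk 13, set 1) → MISS  vc=[11]
2: 0x5e (blk 11, set 1) → VC-HIT  vc=[13]
3: 0x6d (blk 13, set 1) → VC-HIT  vc=[11]
4: 0x1b (blk 3, set 1) → MISS  vc=[11, 13]
5: 0x59 (blk 11, set 1) → VC-HIT  vc=[3, 13]
6: 0x5a (blk 11, set 1) → L1-HIT  vc=[3, 13]
7: 0x19 (blk 3, set 1) → VC-HIT  vc=[11, 13]
8: 0x6e (blk 13, set 1) → VC-HIT  vc=[11, 3]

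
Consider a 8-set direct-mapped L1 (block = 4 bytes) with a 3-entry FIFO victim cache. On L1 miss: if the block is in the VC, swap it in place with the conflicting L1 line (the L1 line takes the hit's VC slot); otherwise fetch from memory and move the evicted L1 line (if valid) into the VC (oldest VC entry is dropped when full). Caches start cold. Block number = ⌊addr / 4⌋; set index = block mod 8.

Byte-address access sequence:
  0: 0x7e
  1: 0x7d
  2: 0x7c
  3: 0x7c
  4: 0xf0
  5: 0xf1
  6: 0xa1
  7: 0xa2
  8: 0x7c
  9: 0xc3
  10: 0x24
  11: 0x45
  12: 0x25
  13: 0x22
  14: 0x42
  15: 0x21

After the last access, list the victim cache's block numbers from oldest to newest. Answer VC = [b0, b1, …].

VC = [17, 48, 16]

  [0] addr=0x7e blk=31 s=7: MISS | VC []
  [1] addr=0x7d blk=31 s=7: L1-HIT | VC []
  [2] addr=0x7c blk=31 s=7: L1-HIT | VC []
  [3] addr=0x7c blk=31 s=7: L1-HIT | VC []
  [4] addr=0xf0 blk=60 s=4: MISS | VC []
  [5] addr=0xf1 blk=60 s=4: L1-HIT | VC []
  [6] addr=0xa1 blk=40 s=0: MISS | VC []
  [7] addr=0xa2 blk=40 s=0: L1-HIT | VC []
  [8] addr=0x7c blk=31 s=7: L1-HIT | VC []
  [9] addr=0xc3 blk=48 s=0: MISS | VC [40]
  [10] addr=0x24 blk=9 s=1: MISS | VC [40]
  [11] addr=0x45 blk=17 s=1: MISS | VC [40, 9]
  [12] addr=0x25 blk=9 s=1: VC-HIT | VC [40, 17]
  [13] addr=0x22 blk=8 s=0: MISS | VC [40, 17, 48]
  [14] addr=0x42 blk=16 s=0: MISS | VC [17, 48, 8]
  [15] addr=0x21 blk=8 s=0: VC-HIT | VC [17, 48, 16]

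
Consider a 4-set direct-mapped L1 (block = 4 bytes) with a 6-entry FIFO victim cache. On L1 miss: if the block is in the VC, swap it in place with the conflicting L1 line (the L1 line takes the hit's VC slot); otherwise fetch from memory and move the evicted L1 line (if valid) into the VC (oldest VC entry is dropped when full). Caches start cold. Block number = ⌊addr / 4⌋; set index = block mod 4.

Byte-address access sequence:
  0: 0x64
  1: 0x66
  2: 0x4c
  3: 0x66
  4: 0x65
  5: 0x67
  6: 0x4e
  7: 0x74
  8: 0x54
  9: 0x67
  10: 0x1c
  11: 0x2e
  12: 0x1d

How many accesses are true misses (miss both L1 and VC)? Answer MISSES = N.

#0 0x64→b25/s1 MISS; vc=[]
#1 0x66→b25/s1 L1-HIT; vc=[]
#2 0x4c→b19/s3 MISS; vc=[]
#3 0x66→b25/s1 L1-HIT; vc=[]
#4 0x65→b25/s1 L1-HIT; vc=[]
#5 0x67→b25/s1 L1-HIT; vc=[]
#6 0x4e→b19/s3 L1-HIT; vc=[]
#7 0x74→b29/s1 MISS; vc=[25]
#8 0x54→b21/s1 MISS; vc=[25,29]
#9 0x67→b25/s1 VC-HIT; vc=[21,29]
#10 0x1c→b7/s3 MISS; vc=[21,29,19]
#11 0x2e→b11/s3 MISS; vc=[21,29,19,7]
#12 0x1d→b7/s3 VC-HIT; vc=[21,29,19,11]

MISSES = 6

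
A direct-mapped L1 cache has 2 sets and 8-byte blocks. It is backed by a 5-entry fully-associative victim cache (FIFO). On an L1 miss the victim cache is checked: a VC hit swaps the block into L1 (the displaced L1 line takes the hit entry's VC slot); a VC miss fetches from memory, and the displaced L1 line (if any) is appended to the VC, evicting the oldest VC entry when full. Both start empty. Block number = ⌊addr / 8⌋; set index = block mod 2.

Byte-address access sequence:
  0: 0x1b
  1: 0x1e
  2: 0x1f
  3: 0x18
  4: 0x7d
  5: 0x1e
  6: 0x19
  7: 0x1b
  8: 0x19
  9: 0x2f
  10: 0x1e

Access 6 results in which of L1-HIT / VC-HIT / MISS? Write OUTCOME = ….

0: 0x1b (blk 3, set 1) → MISS  vc=[]
1: 0x1e (blk 3, set 1) → L1-HIT  vc=[]
2: 0x1f (blk 3, set 1) → L1-HIT  vc=[]
3: 0x18 (blk 3, set 1) → L1-HIT  vc=[]
4: 0x7d (blk 15, set 1) → MISS  vc=[3]
5: 0x1e (blk 3, set 1) → VC-HIT  vc=[15]
6: 0x19 (blk 3, set 1) → L1-HIT  vc=[15]
7: 0x1b (blk 3, set 1) → L1-HIT  vc=[15]
8: 0x19 (blk 3, set 1) → L1-HIT  vc=[15]
9: 0x2f (blk 5, set 1) → MISS  vc=[15, 3]
10: 0x1e (blk 3, set 1) → VC-HIT  vc=[15, 5]

OUTCOME = L1-HIT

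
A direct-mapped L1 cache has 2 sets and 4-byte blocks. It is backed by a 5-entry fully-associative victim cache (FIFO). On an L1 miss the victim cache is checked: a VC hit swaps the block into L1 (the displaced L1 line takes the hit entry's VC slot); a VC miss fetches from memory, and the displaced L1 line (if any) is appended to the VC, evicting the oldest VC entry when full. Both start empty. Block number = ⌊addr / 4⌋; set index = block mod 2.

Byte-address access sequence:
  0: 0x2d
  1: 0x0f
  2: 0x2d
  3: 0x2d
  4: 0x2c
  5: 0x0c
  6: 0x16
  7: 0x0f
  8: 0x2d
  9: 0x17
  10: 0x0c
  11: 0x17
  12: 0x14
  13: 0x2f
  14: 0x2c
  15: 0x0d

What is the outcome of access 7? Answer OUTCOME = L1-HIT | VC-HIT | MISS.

OUTCOME = VC-HIT

0: 0x2d (blk 11, set 1) → MISS  vc=[]
1: 0xf (blk 3, set 1) → MISS  vc=[11]
2: 0x2d (blk 11, set 1) → VC-HIT  vc=[3]
3: 0x2d (blk 11, set 1) → L1-HIT  vc=[3]
4: 0x2c (blk 11, set 1) → L1-HIT  vc=[3]
5: 0xc (blk 3, set 1) → VC-HIT  vc=[11]
6: 0x16 (blk 5, set 1) → MISS  vc=[11, 3]
7: 0xf (blk 3, set 1) → VC-HIT  vc=[11, 5]
8: 0x2d (blk 11, set 1) → VC-HIT  vc=[3, 5]
9: 0x17 (blk 5, set 1) → VC-HIT  vc=[3, 11]
10: 0xc (blk 3, set 1) → VC-HIT  vc=[5, 11]
11: 0x17 (blk 5, set 1) → VC-HIT  vc=[3, 11]
12: 0x14 (blk 5, set 1) → L1-HIT  vc=[3, 11]
13: 0x2f (blk 11, set 1) → VC-HIT  vc=[3, 5]
14: 0x2c (blk 11, set 1) → L1-HIT  vc=[3, 5]
15: 0xd (blk 3, set 1) → VC-HIT  vc=[11, 5]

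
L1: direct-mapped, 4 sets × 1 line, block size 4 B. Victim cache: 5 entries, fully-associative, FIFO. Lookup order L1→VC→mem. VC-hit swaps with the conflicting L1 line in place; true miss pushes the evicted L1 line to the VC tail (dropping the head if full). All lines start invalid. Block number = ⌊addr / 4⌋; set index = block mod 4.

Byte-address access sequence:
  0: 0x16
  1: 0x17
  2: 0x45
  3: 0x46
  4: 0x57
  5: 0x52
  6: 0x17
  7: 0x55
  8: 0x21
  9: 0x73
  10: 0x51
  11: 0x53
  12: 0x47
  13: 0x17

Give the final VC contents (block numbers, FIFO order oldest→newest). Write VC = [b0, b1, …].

#0 0x16→b5/s1 MISS; vc=[]
#1 0x17→b5/s1 L1-HIT; vc=[]
#2 0x45→b17/s1 MISS; vc=[5]
#3 0x46→b17/s1 L1-HIT; vc=[5]
#4 0x57→b21/s1 MISS; vc=[5,17]
#5 0x52→b20/s0 MISS; vc=[5,17]
#6 0x17→b5/s1 VC-HIT; vc=[21,17]
#7 0x55→b21/s1 VC-HIT; vc=[5,17]
#8 0x21→b8/s0 MISS; vc=[5,17,20]
#9 0x73→b28/s0 MISS; vc=[5,17,20,8]
#10 0x51→b20/s0 VC-HIT; vc=[5,17,28,8]
#11 0x53→b20/s0 L1-HIT; vc=[5,17,28,8]
#12 0x47→b17/s1 VC-HIT; vc=[5,21,28,8]
#13 0x17→b5/s1 VC-HIT; vc=[17,21,28,8]

VC = [17, 21, 28, 8]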